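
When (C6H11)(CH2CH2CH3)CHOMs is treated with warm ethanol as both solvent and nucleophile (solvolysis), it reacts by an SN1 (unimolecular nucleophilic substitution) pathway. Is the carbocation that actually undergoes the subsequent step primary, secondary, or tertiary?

tertiary

Step 1: Unassisted departure of MsO⁻ (taking the C–O bonding pair) generates a secondary carbocation.
Step 2: A 1,2-hydride shift from the adjacent cyclohexyl carbon moves the positive charge from the secondary centre to an adjacent carbon, generating a more stable tertiary carbocation.
The cation rearranges from secondary to tertiary via a 1,2-hydride shift from the adjacent cyclohexyl carbon; the tertiary cation is what reacts next.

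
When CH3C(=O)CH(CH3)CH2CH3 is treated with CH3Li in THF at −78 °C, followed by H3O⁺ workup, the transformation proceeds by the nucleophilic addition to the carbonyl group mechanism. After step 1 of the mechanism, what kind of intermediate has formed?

tetrahedral alkoxide intermediate

Step 1: Nucleophilic addition: the carbanion-like carbon of CH3Li adds to the carbonyl carbon, pushing the π(C=O) electron pair onto oxygen and giving a tetrahedral alkoxide.
After step 1 the species present is a tetrahedral alkoxide intermediate.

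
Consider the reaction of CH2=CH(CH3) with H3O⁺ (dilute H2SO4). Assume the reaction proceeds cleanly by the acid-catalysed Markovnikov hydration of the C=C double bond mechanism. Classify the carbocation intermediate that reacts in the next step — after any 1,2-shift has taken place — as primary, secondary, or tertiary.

Step 1: Electrophilic addition begins with the π(C=C) electrons forming a bond to the proton of H3O⁺. Following Markovnikov's rule, the resulting cation is secondary. H2O is released.
No single 1,2-shift to an adjacent carbon would give a more-substituted cation, so no rearrangement occurs.

secondary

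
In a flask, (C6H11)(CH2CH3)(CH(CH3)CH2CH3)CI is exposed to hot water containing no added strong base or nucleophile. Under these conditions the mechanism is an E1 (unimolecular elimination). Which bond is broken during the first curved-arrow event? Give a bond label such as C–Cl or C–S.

Step 1: Rate-determining heterolysis of the C–I bond gives I⁻ and a tertiary carbocation.
The bond broken in this step is the C–I bond.

C–I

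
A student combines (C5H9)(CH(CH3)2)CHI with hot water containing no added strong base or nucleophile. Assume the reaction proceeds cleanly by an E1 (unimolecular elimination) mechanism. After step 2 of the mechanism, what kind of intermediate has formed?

Step 1: The C–I bond breaks with both electrons going to the iodide; I⁻ leaves and a secondary carbocation remains.
Step 2: Carbocation rearrangement: a 1,2-hydride shift from the adjacent isopropyl carbon converts the initially-formed secondary cation into the more stable tertiary cation.
After step 2 the species present is a tertiary carbocation.

tertiary carbocation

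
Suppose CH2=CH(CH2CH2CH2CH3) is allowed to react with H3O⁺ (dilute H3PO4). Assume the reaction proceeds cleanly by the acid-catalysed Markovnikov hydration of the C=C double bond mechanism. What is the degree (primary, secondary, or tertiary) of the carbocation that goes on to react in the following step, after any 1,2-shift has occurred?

Step 1: Electrophilic addition begins with the π(C=C) electrons forming a bond to the proton of H3O⁺. Following Markovnikov's rule, the resulting cation is secondary. H2O is released.
No single 1,2-shift to an adjacent carbon would give a more-substituted cation, so no rearrangement occurs.

secondary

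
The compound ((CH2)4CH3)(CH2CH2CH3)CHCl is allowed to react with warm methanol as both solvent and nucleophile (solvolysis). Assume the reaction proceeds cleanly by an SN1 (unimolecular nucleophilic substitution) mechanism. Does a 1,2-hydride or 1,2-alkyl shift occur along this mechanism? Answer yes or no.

The first-formed carbocation is secondary.
No single 1,2-shift to an adjacent carbon would produce a more-substituted cation than the one already present, so no rearrangement occurs.

no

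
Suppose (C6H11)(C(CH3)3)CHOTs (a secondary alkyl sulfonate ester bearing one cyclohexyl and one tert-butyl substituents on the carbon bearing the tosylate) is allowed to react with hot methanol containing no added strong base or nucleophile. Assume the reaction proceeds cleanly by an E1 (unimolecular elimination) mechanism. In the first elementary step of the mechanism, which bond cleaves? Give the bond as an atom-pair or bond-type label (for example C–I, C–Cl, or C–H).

C–O

Step 1: Ionisation: the C–O σ-bond cleaves heterolytically; both bonding electrons depart with TsO⁻, leaving a secondary carbocation at the α-carbon.
The bond broken in this step is the C–O bond.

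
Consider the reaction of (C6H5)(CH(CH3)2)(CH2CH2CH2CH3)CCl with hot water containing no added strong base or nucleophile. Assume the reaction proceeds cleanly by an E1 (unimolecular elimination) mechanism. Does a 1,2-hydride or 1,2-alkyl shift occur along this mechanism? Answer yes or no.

The first-formed carbocation is tertiary.
No single 1,2-shift to an adjacent carbon would produce a more-substituted cation than the one already present, so no rearrangement occurs.

no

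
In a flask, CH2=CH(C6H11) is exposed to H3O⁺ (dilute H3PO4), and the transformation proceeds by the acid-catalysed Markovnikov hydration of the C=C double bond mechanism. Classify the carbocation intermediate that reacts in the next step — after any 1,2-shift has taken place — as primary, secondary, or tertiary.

Step 1: The π electrons of the C=C bond attack a proton of H3O⁺; Markovnikov addition places the new C–H on the less-substituted alkene carbon, so the positive charge ends up on the more-substituted carbon — a secondary carbocation. H2O is released.
Step 2: Carbocation rearrangement: a 1,2-hydride shift from the adjacent cyclohexyl carbon converts the initially-formed secondary cation into the more stable tertiary cation.
The cation rearranges from secondary to tertiary via a 1,2-hydride shift from the adjacent cyclohexyl carbon; the tertiary cation is what reacts next.

tertiary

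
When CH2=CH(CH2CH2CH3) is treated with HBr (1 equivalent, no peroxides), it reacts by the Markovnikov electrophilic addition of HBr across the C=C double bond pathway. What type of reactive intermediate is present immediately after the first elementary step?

Step 1: Protonation of the alkene by HBr: the π bond acts as the nucleophile and picks up H⁺, giving the more stable (Markovnikov) secondary carbocation. The H–Br bond breaks heterolytically, releasing Br⁻.
After step 1 the species present is a secondary carbocation.

secondary carbocation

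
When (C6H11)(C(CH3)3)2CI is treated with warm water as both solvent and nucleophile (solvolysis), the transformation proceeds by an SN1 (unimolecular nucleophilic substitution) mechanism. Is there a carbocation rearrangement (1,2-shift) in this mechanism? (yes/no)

The first-formed carbocation is tertiary.
No single 1,2-shift to an adjacent carbon would produce a more-substituted cation than the one already present, so no rearrangement occurs.

no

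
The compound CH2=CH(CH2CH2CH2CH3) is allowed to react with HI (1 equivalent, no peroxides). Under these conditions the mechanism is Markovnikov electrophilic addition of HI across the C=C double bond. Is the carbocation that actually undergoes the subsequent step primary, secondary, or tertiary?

Step 1: Electrophilic addition begins with the π(C=C) electrons forming a bond to the proton of HI. Following Markovnikov's rule, the resulting cation is secondary. The H–I bond breaks heterolytically, releasing I⁻.
No single 1,2-shift to an adjacent carbon would give a more-substituted cation, so no rearrangement occurs.

secondary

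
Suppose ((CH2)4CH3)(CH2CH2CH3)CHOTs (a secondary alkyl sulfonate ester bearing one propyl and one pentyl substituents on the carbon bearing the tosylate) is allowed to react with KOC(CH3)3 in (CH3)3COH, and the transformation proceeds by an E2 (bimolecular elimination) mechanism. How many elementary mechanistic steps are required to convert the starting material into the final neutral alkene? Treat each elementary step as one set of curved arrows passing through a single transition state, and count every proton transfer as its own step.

1

Step 1: In one step, (CH3)3CO⁻ pulls off a β-proton, the C–O bond cleaves, and a C=C double bond forms between the α- and β-carbons (E2, anti elimination).
Total: 1 elementary step.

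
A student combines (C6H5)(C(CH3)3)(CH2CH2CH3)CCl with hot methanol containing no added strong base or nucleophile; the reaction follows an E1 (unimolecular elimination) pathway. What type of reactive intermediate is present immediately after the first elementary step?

tertiary carbocation

Step 1: Ionisation: the C–Cl σ-bond cleaves heterolytically; both bonding electrons depart with Cl⁻, leaving a tertiary carbocation at the α-carbon.
After step 1 the species present is a tertiary carbocation.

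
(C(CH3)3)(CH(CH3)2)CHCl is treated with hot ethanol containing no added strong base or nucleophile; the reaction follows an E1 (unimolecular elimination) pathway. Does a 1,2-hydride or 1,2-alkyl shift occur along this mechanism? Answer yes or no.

yes

The first-formed carbocation is secondary.
The adjacent isopropyl carbon already bears 2 other carbon substituents and has a hydrogen to migrate; after a 1,2-hydride shift from that carbon the positive charge sits on a tertiary centre.
Tertiary is more stable than secondary, so the shift occurs.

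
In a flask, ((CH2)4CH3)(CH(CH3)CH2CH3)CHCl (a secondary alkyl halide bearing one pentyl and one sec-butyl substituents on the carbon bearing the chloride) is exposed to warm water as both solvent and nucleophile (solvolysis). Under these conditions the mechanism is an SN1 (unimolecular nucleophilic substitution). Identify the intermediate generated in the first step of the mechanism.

secondary carbocation

Step 1: The C–Cl bond breaks with both electrons going to the chloride; Cl⁻ leaves and a secondary carbocation remains.
After step 1 the species present is a secondary carbocation.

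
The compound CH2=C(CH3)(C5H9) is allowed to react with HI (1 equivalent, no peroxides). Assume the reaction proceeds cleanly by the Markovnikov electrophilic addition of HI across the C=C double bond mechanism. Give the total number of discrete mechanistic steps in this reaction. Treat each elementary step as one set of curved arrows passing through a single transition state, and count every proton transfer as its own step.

2

Step 1: Protonation of the alkene by HI: the π bond acts as the nucleophile and picks up H⁺, giving the more stable (Markovnikov) tertiary carbocation. The H–I bond breaks heterolytically, releasing I⁻.
(No 1,2-shift: no single shift to an adjacent carbon would give a more stable cation.)
Step 2: Nucleophilic attack by I⁻ on the carbocation completes the addition, giving R–I.
Total: 2 elementary steps.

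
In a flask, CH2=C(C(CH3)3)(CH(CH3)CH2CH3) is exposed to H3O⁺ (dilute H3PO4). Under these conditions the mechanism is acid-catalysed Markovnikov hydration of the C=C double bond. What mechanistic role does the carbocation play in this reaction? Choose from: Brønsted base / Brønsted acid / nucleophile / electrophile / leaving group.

electrophile

Step 2: Water acts as the nucleophile: an oxygen lone pair bonds to the cationic carbon, giving an oxonium-ion intermediate.
The carbocation accepts an electron pair into an empty or π* orbital — it is the electrophile.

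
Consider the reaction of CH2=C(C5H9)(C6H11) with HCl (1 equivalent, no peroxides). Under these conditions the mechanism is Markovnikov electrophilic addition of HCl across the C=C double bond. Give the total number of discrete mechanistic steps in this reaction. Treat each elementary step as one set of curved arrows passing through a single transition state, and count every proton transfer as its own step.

Step 1: The π electrons of the C=C bond attack a proton of HCl; Markovnikov addition places the new C–H on the less-substituted alkene carbon, so the positive charge ends up on the more-substituted carbon — a tertiary carbocation. The H–Cl bond breaks heterolytically, releasing Cl⁻.
(No 1,2-shift: no single shift to an adjacent carbon would give a more stable cation.)
Step 2: The Cl⁻ anion donates a lone pair to the carbocation, forming the new C–Cl σ-bond and giving the neutral alkyl halide.
Total: 2 elementary steps.

2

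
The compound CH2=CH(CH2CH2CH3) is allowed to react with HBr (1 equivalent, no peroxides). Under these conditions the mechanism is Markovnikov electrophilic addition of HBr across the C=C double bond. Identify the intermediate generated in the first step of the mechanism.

secondary carbocation

Step 1: The π electrons of the C=C bond attack a proton of HBr; Markovnikov addition places the new C–H on the less-substituted alkene carbon, so the positive charge ends up on the more-substituted carbon — a secondary carbocation. The H–Br bond breaks heterolytically, releasing Br⁻.
After step 1 the species present is a secondary carbocation.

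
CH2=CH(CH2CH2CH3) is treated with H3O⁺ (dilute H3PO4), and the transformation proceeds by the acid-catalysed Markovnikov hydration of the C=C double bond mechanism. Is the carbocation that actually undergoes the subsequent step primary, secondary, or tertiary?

Step 1: Electrophilic addition begins with the π(C=C) electrons forming a bond to the proton of H3O⁺. Following Markovnikov's rule, the resulting cation is secondary. H2O is released.
No single 1,2-shift to an adjacent carbon would give a more-substituted cation, so no rearrangement occurs.

secondary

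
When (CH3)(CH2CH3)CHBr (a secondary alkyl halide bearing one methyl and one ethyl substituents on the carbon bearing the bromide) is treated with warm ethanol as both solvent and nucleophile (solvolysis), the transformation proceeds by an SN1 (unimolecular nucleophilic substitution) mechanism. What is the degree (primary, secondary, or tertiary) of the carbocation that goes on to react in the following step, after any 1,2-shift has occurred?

Step 1: Rate-determining heterolysis of the C–Br bond gives Br⁻ and a secondary carbocation.
No single 1,2-shift to an adjacent carbon would give a more-substituted cation, so no rearrangement occurs.

secondary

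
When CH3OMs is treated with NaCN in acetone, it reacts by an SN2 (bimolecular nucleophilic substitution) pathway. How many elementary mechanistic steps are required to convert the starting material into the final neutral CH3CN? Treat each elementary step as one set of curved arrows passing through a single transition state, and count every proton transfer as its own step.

Step 1: The cyanide nucleophile donates a lone pair from C to the α-carbon in a backside attack; simultaneously the C–O σ-bond breaks and both of its electrons leave with MsO⁻. One concerted step with inversion of configuration.
Total: 1 elementary step.

1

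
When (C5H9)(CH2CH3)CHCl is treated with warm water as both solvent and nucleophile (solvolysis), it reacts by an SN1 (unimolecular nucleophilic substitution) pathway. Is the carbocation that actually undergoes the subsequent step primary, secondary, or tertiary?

tertiary

Step 1: Rate-determining heterolysis of the C–Cl bond gives Cl⁻ and a secondary carbocation.
Step 2: A hydride (H with its bonding pair) migrates from the adjacent cyclopentyl carbon to the cationic centre — a 1,2-hydride shift — upgrading the secondary cation to a tertiary one.
The cation rearranges from secondary to tertiary via a 1,2-hydride shift from the adjacent cyclopentyl carbon; the tertiary cation is what reacts next.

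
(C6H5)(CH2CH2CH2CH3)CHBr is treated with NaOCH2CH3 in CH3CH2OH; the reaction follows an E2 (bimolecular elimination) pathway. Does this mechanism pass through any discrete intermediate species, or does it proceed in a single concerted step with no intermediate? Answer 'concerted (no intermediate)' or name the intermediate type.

The strong base CH3CH2O⁻ removes a β-hydrogen; in the same concerted event the electrons of the breaking C–H bond form the new π(C=C) bond and the C–Br σ-bond breaks, expelling Br⁻. Anti-periplanar geometry; one transition state.
All bond changes occur in one transition state; no discrete intermediate is formed.

concerted (no intermediate)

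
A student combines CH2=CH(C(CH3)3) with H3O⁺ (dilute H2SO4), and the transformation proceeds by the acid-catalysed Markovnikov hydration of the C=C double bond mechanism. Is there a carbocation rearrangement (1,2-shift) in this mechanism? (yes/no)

yes

The first-formed carbocation is secondary.
The adjacent tert-butyl carbon has no hydrogen but bears methyl groups; migration of one methyl with its bonding pair (a 1,2-methyl shift) places the charge on a tertiary centre.
Tertiary is more stable than secondary, so the shift occurs.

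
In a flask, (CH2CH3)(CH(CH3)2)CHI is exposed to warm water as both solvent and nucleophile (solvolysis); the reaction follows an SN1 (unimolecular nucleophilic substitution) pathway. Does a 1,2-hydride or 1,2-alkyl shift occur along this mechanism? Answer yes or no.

yes

The first-formed carbocation is secondary.
The adjacent isopropyl carbon already bears 2 other carbon substituents and has a hydrogen to migrate; after a 1,2-hydride shift from that carbon the positive charge sits on a tertiary centre.
Tertiary is more stable than secondary, so the shift occurs.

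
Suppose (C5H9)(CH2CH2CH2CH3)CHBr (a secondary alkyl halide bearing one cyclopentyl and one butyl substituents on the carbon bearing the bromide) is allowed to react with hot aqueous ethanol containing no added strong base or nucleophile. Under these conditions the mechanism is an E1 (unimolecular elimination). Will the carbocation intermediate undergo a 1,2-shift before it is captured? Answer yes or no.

yes

The first-formed carbocation is secondary.
The adjacent cyclopentyl carbon already bears 2 other carbon substituents and has a hydrogen to migrate; after a 1,2-hydride shift from that carbon the positive charge sits on a tertiary centre.
Tertiary is more stable than secondary, so the shift occurs.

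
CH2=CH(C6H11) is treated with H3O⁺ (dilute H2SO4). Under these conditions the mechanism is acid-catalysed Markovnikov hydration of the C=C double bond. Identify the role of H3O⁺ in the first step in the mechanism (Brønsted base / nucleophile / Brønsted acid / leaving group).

Brønsted acid

Step 1: Electrophilic addition begins with the π(C=C) electrons forming a bond to the proton of H3O⁺. Following Markovnikov's rule, the resulting cation is secondary. H2O is released.
H3O⁺ in the first step donates a proton in a proton-transfer step — a Brønsted acid.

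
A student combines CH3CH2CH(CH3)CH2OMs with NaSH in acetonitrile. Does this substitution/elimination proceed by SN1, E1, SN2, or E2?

SN2

Conditions: a primary substrate with a strong nucleophile in the polar aprotic solvent acetonitrile.
These conditions are the textbook signature of the SN2 pathway.
An unhindered substrate with a strong nucleophile in a polar aprotic solvent favours one-step backside displacement.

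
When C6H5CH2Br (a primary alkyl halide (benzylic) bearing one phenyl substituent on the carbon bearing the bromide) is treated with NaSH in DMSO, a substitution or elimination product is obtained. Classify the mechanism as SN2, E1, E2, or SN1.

SN2

Conditions: a primary substrate with a strong nucleophile in the polar aprotic solvent DMSO.
These conditions are the textbook signature of the SN2 pathway.
An unhindered substrate with a strong nucleophile in a polar aprotic solvent favours one-step backside displacement.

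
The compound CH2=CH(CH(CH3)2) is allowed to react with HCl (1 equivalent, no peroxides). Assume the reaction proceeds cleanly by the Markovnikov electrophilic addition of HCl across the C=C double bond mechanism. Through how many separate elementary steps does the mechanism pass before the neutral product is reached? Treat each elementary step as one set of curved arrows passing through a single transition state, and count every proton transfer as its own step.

3

Step 1: The π electrons of the C=C bond attack a proton of HCl; Markovnikov addition places the new C–H on the less-substituted alkene carbon, so the positive charge ends up on the more-substituted carbon — a secondary carbocation. The H–Cl bond breaks heterolytically, releasing Cl⁻.
Step 2: A 1,2-hydride shift from the adjacent isopropyl carbon moves the positive charge from the secondary centre to an adjacent carbon, generating a more stable tertiary carbocation.
Step 3: Cl⁻ captures the cation: a lone pair on Cl⁻ fills the empty p orbital, producing the alkyl halide product.
Total: 3 elementary steps.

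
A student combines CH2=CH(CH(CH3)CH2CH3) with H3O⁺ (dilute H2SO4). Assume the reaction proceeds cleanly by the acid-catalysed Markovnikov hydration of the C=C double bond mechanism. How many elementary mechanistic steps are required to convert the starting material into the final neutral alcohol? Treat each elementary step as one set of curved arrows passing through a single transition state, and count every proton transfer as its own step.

Step 1: Protonation of the alkene by H3O⁺: the π bond acts as the nucleophile and picks up H⁺, giving the more stable (Markovnikov) secondary carbocation. H2O is released.
Step 2: A 1,2-hydride shift from the adjacent sec-butyl carbon moves the positive charge from the secondary centre to an adjacent carbon, generating a more stable tertiary carbocation.
Step 3: Nucleophilic capture of the cation by H2O produces the protonated alcohol (an oxonium ion).
Step 4: Deprotonation of the oxonium ion by a water molecule delivers the neutral alcohol and regenerates the acid catalyst.
Total: 4 elementary steps.

4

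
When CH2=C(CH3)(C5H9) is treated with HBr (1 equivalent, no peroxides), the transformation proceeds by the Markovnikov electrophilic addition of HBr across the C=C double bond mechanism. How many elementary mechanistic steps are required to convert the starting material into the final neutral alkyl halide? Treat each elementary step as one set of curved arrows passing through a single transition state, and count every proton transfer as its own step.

2

Step 1: Electrophilic addition begins with the π(C=C) electrons forming a bond to the proton of HBr. Following Markovnikov's rule, the resulting cation is tertiary. The H–Br bond breaks heterolytically, releasing Br⁻.
(No 1,2-shift: no single shift to an adjacent carbon would give a more stable cation.)
Step 2: Nucleophilic attack by Br⁻ on the carbocation completes the addition, giving R–Br.
Total: 2 elementary steps.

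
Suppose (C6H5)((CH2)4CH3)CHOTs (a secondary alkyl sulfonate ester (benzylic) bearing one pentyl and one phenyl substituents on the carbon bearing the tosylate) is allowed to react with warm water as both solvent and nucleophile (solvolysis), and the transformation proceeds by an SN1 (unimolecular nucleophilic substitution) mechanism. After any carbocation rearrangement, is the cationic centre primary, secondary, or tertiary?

secondary

Step 1: Unassisted departure of TsO⁻ (taking the C–O bonding pair) generates a secondary carbocation.
No single 1,2-shift to an adjacent carbon would give a more-substituted cation, so no rearrangement occurs.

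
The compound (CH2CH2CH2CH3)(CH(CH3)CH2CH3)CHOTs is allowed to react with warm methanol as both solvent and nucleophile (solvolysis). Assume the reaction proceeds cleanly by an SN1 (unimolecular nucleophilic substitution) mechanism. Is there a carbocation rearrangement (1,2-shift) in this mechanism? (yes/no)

The first-formed carbocation is secondary.
The adjacent sec-butyl carbon already bears 2 other carbon substituents and has a hydrogen to migrate; after a 1,2-hydride shift from that carbon the positive charge sits on a tertiary centre.
Tertiary is more stable than secondary, so the shift occurs.

yes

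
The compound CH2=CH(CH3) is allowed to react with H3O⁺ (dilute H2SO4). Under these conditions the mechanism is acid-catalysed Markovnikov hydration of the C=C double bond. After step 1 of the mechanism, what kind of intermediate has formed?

secondary carbocation

Step 1: The π electrons of the C=C bond attack a proton of H3O⁺; Markovnikov addition places the new C–H on the less-substituted alkene carbon, so the positive charge ends up on the more-substituted carbon — a secondary carbocation. H2O is released.
After step 1 the species present is a secondary carbocation.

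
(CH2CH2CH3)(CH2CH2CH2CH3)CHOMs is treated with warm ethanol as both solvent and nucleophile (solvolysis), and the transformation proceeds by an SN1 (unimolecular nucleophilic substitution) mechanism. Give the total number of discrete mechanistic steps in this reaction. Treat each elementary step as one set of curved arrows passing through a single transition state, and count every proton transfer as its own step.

3

Step 1: The C–O bond breaks with both electrons going to the mesylate; MsO⁻ leaves and a secondary carbocation remains.
(No 1,2-shift: no single shift to an adjacent carbon would give a more stable cation.)
Step 2: A lone pair on the oxygen of CH3CH2OH attacks the carbocation, forming a new C–O σ-bond and an oxonium ion.
Step 3: Proton transfer from the O–H of the oxonium ion to a solvent molecule delivers the neutral ether.
Total: 3 elementary steps.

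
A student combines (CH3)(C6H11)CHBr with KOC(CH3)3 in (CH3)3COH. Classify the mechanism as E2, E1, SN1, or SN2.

Conditions: a strong/bulky base with a secondary substrate bearing a β-hydrogen.
These conditions are the textbook signature of the E2 pathway.
A strong (often hindered) base removes a β-H in concert with loss of the leaving group — bimolecular elimination.

E2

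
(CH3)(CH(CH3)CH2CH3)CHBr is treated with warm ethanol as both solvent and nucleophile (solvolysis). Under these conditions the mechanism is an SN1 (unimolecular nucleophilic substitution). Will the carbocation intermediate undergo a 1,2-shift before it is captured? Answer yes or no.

The first-formed carbocation is secondary.
The adjacent sec-butyl carbon already bears 2 other carbon substituents and has a hydrogen to migrate; after a 1,2-hydride shift from that carbon the positive charge sits on a tertiary centre.
Tertiary is more stable than secondary, so the shift occurs.

yes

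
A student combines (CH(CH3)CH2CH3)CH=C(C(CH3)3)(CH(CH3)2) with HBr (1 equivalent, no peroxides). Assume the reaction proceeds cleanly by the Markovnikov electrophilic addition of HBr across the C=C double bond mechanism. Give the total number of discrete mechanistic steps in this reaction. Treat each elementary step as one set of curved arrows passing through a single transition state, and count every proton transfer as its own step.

2

Step 1: Electrophilic addition begins with the π(C=C) electrons forming a bond to the proton of HBr. Following Markovnikov's rule, the resulting cation is tertiary. The H–Br bond breaks heterolytically, releasing Br⁻.
(No 1,2-shift: no single shift to an adjacent carbon would give a more stable cation.)
Step 2: Br⁻ captures the cation: a lone pair on Br⁻ fills the empty p orbital, producing the alkyl halide product.
Total: 2 elementary steps.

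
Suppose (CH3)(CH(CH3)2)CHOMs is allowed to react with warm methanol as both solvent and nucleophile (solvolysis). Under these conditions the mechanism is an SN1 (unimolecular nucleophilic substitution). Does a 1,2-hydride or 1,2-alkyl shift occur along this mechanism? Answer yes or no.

The first-formed carbocation is secondary.
The adjacent isopropyl carbon already bears 2 other carbon substituents and has a hydrogen to migrate; after a 1,2-hydride shift from that carbon the positive charge sits on a tertiary centre.
Tertiary is more stable than secondary, so the shift occurs.

yes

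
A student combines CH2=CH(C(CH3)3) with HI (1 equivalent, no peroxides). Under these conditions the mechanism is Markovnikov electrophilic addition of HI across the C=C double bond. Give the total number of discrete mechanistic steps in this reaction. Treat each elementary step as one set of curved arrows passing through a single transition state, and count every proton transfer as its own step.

3

Step 1: Protonation of the alkene by HI: the π bond acts as the nucleophile and picks up H⁺, giving the more stable (Markovnikov) secondary carbocation. The H–I bond breaks heterolytically, releasing I⁻.
Step 2: Carbocation rearrangement: a 1,2-methyl shift from the adjacent tert-butyl carbon converts the initially-formed secondary cation into the more stable tertiary cation.
Step 3: The I⁻ anion donates a lone pair to the carbocation, forming the new C–I σ-bond and giving the neutral alkyl halide.
Total: 3 elementary steps.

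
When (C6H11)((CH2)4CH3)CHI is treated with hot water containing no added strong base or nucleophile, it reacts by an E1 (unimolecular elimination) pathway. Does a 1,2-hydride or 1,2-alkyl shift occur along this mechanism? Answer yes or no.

The first-formed carbocation is secondary.
The adjacent cyclohexyl carbon already bears 2 other carbon substituents and has a hydrogen to migrate; after a 1,2-hydride shift from that carbon the positive charge sits on a tertiary centre.
Tertiary is more stable than secondary, so the shift occurs.

yes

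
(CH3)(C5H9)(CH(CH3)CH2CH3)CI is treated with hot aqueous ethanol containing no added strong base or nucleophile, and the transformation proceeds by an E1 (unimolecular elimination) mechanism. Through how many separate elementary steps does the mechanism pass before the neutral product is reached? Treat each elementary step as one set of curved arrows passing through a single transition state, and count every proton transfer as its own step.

Step 1: Unassisted departure of I⁻ (taking the C–I bonding pair) generates a tertiary carbocation.
(No 1,2-shift: no single shift to an adjacent carbon would give a more stable cation.)
Step 2: A water (or ethanol) molecule (solvent) deprotonates a β-carbon; as the C–H bond breaks, those electrons form the new alkene π bond.
Total: 2 elementary steps.

2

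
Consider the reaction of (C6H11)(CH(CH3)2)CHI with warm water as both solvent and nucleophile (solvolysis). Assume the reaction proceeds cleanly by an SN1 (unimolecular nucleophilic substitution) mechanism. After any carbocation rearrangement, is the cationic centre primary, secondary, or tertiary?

Step 1: Rate-determining heterolysis of the C–I bond gives I⁻ and a secondary carbocation.
Step 2: A 1,2-hydride shift from the adjacent isopropyl carbon moves the positive charge from the secondary centre to an adjacent carbon, generating a more stable tertiary carbocation.
The cation rearranges from secondary to tertiary via a 1,2-hydride shift from the adjacent isopropyl carbon; the tertiary cation is what reacts next.

tertiary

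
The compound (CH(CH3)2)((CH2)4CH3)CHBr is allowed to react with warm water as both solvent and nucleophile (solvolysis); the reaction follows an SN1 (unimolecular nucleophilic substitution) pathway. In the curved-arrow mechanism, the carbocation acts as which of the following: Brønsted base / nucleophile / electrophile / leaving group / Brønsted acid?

electrophile

Step 3: A lone pair on the oxygen of H2O attacks the carbocation, forming a new C–O σ-bond and an oxonium ion.
The carbocation accepts an electron pair into an empty or π* orbital — it is the electrophile.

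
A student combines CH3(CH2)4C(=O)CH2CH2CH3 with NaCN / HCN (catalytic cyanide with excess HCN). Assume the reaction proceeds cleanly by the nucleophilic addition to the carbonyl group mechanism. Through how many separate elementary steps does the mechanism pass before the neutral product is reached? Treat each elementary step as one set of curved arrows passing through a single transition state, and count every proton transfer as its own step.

Step 1: A lone pair / filled orbital on CN⁻ attacks the electrophilic carbonyl carbon; the π(C=O) electrons shift onto oxygen, producing a tetrahedral alkoxide intermediate.
Step 2: The alkoxide oxygen removes a proton from HCN present in the mixture, giving a cyanohydrin and regenerating CN⁻.
Total: 2 elementary steps.

2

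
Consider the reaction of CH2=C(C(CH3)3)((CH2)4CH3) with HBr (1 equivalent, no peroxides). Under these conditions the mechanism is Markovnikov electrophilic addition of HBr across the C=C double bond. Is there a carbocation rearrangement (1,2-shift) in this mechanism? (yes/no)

no

The first-formed carbocation is tertiary.
No single 1,2-shift to an adjacent carbon would produce a more-substituted cation than the one already present, so no rearrangement occurs.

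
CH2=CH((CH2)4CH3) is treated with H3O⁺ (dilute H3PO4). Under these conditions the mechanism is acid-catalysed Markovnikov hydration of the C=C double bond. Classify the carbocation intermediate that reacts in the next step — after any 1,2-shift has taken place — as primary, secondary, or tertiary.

Step 1: Electrophilic addition begins with the π(C=C) electrons forming a bond to the proton of H3O⁺. Following Markovnikov's rule, the resulting cation is secondary. H2O is released.
No single 1,2-shift to an adjacent carbon would give a more-substituted cation, so no rearrangement occurs.

secondary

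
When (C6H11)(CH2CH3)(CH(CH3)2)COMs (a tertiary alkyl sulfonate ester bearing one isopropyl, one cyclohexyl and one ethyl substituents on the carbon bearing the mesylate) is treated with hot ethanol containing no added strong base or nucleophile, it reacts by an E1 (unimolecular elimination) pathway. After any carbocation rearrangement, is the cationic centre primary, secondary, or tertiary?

tertiary

Step 1: Rate-determining heterolysis of the C–O bond gives MsO⁻ and a tertiary carbocation.
No single 1,2-shift to an adjacent carbon would give a more-substituted cation, so no rearrangement occurs.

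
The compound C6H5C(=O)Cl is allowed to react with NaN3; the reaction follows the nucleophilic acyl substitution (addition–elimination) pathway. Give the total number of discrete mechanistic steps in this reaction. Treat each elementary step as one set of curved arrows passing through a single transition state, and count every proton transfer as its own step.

2

Step 1: N3⁻ adds to the carbonyl carbon; the C=O π electrons shift onto oxygen and a tetrahedral alkoxide intermediate forms.
Step 2: Elimination step: re-formation of the carbonyl π bond drives out Cl⁻, giving the new acyl compound.
Total: 2 elementary steps.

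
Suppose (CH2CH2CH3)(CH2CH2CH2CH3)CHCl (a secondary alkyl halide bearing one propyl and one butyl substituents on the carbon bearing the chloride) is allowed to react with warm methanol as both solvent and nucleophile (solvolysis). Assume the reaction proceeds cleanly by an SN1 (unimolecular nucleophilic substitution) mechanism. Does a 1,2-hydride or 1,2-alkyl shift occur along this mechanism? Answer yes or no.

The first-formed carbocation is secondary.
No single 1,2-shift to an adjacent carbon would produce a more-substituted cation than the one already present, so no rearrangement occurs.

no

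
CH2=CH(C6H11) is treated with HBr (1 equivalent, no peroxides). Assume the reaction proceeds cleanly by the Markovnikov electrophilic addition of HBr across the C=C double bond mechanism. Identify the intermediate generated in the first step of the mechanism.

secondary carbocation

Step 1: Protonation of the alkene by HBr: the π bond acts as the nucleophile and picks up H⁺, giving the more stable (Markovnikov) secondary carbocation. The H–Br bond breaks heterolytically, releasing Br⁻.
After step 1 the species present is a secondary carbocation.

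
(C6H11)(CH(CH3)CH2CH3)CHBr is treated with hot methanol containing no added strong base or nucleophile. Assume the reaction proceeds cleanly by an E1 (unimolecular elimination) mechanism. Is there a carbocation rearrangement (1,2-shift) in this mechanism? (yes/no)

The first-formed carbocation is secondary.
The adjacent sec-butyl carbon already bears 2 other carbon substituents and has a hydrogen to migrate; after a 1,2-hydride shift from that carbon the positive charge sits on a tertiary centre.
Tertiary is more stable than secondary, so the shift occurs.

yes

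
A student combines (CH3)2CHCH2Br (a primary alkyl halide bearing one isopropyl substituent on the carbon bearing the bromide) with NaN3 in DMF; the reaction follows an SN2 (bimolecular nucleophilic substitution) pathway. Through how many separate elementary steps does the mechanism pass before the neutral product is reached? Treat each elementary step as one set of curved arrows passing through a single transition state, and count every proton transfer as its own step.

Step 1: The azide nucleophile donates a lone pair from N to the α-carbon in a backside attack; simultaneously the C–Br σ-bond breaks and both of its electrons leave with Br⁻. One concerted step with inversion of configuration.
Total: 1 elementary step.

1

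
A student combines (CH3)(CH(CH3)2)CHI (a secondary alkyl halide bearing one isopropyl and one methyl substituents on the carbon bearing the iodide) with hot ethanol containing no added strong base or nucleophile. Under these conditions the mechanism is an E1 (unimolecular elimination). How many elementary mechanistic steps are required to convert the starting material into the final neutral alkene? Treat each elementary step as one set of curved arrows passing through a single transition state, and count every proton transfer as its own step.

Step 1: Ionisation: the C–I σ-bond cleaves heterolytically; both bonding electrons depart with I⁻, leaving a secondary carbocation at the α-carbon.
Step 2: A hydride (H with its bonding pair) migrates from the adjacent isopropyl carbon to the cationic centre — a 1,2-hydride shift — upgrading the secondary cation to a tertiary one.
Step 3: A weak base (an ethanol molecule from the solvent) removes a proton from a carbon adjacent to the cationic centre; the electrons of that C–H bond become the new π(C=C) bond, giving the alkene.
Total: 3 elementary steps.

3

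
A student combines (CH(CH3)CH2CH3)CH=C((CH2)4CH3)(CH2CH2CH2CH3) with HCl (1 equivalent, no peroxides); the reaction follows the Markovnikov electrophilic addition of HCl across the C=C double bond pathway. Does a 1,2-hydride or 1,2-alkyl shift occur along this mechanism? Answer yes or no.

The first-formed carbocation is tertiary.
No single 1,2-shift to an adjacent carbon would produce a more-substituted cation than the one already present, so no rearrangement occurs.

no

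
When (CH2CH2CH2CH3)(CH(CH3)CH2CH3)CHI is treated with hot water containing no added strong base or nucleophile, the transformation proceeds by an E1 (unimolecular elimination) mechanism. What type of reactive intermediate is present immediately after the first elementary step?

secondary carbocation

Step 1: The C–I bond breaks with both electrons going to the iodide; I⁻ leaves and a secondary carbocation remains.
After step 1 the species present is a secondary carbocation.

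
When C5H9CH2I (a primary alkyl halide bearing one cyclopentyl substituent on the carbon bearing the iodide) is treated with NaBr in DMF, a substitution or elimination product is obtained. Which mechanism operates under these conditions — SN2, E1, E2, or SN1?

Conditions: a primary substrate with a strong nucleophile in the polar aprotic solvent DMF.
These conditions are the textbook signature of the SN2 pathway.
An unhindered substrate with a strong nucleophile in a polar aprotic solvent favours one-step backside displacement.

SN2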